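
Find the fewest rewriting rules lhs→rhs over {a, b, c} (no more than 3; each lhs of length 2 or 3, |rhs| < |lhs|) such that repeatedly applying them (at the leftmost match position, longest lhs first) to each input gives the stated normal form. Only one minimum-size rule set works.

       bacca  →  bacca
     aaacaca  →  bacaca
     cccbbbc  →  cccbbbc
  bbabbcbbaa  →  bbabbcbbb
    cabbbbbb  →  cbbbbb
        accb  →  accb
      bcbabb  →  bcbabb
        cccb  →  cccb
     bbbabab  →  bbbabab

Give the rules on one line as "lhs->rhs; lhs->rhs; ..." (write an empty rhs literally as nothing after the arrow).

aa->b; cab->c

  | bacca
  | aaacaca => bacaca
  | cccbbbc
  | bbabbcbbaa => bbabbcbbb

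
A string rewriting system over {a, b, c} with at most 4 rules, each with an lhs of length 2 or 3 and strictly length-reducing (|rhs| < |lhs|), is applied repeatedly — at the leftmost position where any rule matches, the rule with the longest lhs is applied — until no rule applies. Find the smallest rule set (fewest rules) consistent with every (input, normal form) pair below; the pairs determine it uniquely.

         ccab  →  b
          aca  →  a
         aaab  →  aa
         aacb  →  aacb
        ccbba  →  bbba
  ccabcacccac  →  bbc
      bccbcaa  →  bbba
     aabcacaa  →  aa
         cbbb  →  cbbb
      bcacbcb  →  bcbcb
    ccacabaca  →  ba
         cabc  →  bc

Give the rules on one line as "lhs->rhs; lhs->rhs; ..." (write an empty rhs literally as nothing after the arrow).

  | ccab => bab => b
  | aca => a
  | aaab => aa
  | aacb

ab->; ca->; cc->b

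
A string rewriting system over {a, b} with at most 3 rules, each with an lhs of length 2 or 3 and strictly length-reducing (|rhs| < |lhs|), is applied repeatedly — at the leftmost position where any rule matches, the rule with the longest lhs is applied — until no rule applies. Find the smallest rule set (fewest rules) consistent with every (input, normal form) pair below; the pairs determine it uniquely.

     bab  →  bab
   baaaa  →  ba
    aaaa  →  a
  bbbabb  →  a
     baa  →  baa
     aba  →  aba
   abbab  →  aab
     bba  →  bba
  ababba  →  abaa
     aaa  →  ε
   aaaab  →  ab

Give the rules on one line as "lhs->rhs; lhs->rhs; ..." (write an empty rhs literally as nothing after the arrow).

aaa->; abb->a; bbb->

  | bab
  | baaaa => ba
  | aaaa => a
  | bbbabb => abb => a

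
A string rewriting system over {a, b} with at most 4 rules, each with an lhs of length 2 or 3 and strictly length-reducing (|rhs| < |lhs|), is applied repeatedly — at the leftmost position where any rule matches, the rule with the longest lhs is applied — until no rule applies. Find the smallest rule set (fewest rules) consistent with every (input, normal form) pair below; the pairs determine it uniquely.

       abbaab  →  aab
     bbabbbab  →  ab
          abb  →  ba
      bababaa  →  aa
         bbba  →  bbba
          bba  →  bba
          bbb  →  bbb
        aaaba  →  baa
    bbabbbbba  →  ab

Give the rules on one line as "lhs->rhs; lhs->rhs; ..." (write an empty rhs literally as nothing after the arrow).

aaa->ab; abb->ba; bab->aa

  | abbaab => baaab => babb => aab
  | bbabbbab => baabbab => babaab => aaaab => abab => aaa => ab
  | abb => ba
  | bababaa => aaabaa => abbaa => baaa => bab => aa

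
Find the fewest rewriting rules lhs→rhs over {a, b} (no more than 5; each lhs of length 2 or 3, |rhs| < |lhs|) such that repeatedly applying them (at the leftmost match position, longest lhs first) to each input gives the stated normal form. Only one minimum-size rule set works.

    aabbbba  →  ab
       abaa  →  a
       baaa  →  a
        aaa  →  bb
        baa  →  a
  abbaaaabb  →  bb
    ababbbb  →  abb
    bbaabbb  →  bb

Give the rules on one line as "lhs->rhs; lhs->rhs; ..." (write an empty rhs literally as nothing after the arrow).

aa->a; aaa->bb; ba->; bbb->bb

  | aabbbba => abbbba => abbba => abba => ab
  | abaa => aa => a
  | baaa => aa => a
  | aaa => bb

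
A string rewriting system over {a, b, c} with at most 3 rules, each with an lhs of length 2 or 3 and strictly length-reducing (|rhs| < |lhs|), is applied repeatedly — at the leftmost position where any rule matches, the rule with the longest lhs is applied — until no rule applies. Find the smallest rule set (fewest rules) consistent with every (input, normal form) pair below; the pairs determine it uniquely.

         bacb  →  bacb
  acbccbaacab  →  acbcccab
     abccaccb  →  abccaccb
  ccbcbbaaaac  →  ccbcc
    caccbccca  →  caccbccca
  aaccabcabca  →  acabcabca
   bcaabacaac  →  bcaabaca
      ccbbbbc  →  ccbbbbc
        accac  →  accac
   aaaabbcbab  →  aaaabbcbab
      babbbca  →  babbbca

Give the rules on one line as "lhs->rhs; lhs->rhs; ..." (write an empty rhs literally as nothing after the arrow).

  | bacb
  | acbccbaacab => acbcccab
  | abccaccb
  | ccbcbbaaaac => ccbcbaac => ccbcc

aac->a; baa->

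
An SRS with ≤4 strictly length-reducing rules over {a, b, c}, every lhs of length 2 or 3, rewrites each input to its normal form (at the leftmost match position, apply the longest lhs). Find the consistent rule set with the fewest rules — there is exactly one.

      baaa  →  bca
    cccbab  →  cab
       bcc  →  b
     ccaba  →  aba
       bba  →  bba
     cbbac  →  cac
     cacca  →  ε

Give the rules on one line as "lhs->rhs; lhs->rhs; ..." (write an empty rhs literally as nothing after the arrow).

  | baaa => bca
  | cccbab => cbab => cab
  | bcc => b
  | ccaba => aba

aa->c; cb->c; cc->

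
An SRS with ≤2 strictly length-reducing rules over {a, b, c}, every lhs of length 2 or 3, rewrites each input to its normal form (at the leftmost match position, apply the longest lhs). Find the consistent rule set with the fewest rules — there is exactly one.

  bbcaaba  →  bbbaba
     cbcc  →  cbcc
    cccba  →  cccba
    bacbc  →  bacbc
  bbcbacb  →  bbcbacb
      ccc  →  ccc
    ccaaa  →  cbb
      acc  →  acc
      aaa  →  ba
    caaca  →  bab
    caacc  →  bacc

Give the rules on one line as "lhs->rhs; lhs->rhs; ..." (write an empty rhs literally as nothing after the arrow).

  | bbcaaba => bbbaba
  | cbcc
  | cccba
  | bacbc

aa->b; ca->b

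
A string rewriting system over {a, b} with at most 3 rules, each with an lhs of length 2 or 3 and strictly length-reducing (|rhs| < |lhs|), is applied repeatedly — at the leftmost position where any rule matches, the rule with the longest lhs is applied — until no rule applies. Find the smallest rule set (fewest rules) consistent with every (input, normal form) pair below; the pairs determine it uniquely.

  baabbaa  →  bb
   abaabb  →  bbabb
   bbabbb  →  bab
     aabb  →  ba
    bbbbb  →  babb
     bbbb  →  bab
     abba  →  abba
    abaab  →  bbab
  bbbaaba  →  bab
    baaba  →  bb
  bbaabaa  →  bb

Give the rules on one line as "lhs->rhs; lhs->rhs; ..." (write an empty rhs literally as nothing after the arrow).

  | baabbaa => bbbbaa => babaa => bbba => baa => bb
  | abaabb => bbabb
  | bbabbb => bbaba => bbbb => bab
  | aabb => bbb => ba

aa->b; aba->bb; bbb->ba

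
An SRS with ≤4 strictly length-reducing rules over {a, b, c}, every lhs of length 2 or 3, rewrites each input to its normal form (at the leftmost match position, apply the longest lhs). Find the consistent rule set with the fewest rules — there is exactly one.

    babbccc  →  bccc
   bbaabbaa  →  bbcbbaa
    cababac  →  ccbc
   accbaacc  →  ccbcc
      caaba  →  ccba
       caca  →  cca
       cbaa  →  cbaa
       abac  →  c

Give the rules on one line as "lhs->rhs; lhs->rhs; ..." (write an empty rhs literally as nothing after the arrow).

aab->cb; ab->a; ac->c

  | babbccc => babccc => baccc => bccc
  | bbaabbaa => bbcbbaa
  | cababac => caabac => ccbac => ccbc
  | accbaacc => ccbaacc => ccbacc => ccbcc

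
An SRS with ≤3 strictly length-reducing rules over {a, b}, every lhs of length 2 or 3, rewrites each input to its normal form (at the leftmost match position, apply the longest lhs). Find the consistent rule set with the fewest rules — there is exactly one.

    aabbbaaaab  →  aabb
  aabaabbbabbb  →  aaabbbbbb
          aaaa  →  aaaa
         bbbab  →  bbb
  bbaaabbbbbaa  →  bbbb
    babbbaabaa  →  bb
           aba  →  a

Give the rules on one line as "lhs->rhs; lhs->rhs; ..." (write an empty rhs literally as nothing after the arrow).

  | aabbbaaaab => aabbabaab => aabbaab => aababb => aabb
  | aabaabbbabbb => aaabbbbabbb => aaabbbbbb
  | aaaa
  | bbbab => bbb

ba->; baa->ab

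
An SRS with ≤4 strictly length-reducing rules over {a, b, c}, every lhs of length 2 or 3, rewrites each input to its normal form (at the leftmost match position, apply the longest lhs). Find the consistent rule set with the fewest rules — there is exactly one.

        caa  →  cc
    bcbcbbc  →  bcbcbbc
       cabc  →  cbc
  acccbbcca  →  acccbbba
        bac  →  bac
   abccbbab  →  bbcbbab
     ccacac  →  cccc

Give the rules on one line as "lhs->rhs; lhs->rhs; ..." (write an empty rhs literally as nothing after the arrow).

  | caa => cc
  | bcbcbbc
  | cabc => cbc
  | acccbbcca => acccbbba

abc->bb; bcc->bb; ca->c; caa->cc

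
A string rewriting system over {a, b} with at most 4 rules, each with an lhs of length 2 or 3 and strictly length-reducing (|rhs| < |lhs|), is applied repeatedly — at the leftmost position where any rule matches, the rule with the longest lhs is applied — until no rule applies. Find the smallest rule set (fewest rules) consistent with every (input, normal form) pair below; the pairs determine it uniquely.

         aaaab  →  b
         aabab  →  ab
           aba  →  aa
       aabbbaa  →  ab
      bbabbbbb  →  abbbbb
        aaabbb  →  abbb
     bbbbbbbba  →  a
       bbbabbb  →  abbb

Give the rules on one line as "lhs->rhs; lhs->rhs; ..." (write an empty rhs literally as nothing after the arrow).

aab->b; ba->a; baa->ab

  | aaaab => aab => b
  | aabab => bab => ab
  | aba => aa
  | aabbbaa => bbbaa => bbab => bab => ab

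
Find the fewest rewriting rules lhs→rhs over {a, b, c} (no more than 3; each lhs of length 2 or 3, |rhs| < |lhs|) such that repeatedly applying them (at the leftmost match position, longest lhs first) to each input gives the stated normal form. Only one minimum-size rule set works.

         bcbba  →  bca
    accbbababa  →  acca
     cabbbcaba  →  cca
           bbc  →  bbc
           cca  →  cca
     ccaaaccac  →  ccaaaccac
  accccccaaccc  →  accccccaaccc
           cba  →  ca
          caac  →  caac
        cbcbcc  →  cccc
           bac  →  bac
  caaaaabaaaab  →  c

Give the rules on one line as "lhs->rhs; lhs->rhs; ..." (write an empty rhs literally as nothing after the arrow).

  | bcbba => bcba => bca
  | accbbababa => accbababa => accababa => accbaba => accaba => accba => acca
  | cabbbcaba => cbbbcaba => cbbcaba => cbcaba => ccaba => ccba => cca
  | bbc

ab->b; cb->c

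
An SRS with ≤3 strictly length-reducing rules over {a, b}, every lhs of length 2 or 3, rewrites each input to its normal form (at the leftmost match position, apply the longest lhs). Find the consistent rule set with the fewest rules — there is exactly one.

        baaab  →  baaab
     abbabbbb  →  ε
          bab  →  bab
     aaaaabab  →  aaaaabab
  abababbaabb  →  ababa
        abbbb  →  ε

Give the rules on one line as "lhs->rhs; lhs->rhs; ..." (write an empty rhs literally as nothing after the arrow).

  | baaab
  | abbabbbb => abbbb => bb => ε
  | bab
  | aaaaabab

abb->; bb->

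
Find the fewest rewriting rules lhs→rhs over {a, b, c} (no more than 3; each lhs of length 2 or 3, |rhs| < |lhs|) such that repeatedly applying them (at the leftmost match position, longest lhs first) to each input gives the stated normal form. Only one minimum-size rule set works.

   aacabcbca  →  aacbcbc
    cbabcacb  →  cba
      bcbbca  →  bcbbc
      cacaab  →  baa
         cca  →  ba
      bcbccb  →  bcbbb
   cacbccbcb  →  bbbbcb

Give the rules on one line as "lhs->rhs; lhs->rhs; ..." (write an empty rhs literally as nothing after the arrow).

  | aacabcbca => aacbcbca => aacbcbc
  | cbabcacb => cbacacb => cbaccb => cbabb => cbab => cba
  | bcbbca => bcbbc
  | cacaab => ccaab => baab => baa

ab->a; ca->c; cc->b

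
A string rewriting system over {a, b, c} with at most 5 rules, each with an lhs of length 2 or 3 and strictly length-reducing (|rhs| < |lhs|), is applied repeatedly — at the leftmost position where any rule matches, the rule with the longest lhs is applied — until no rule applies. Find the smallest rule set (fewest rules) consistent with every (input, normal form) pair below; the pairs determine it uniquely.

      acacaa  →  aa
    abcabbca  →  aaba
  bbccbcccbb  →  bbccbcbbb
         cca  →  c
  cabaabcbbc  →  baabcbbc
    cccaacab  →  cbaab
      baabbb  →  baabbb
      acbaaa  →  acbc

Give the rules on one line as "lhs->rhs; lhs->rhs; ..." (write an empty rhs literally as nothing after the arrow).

  | acacaa => acaa => aa
  | abcabbca => aabbca => aaba
  | bbccbcccbb => bbccbcbbb
  | cca => c

aaa->c; bca->a; ca->; ccc->cb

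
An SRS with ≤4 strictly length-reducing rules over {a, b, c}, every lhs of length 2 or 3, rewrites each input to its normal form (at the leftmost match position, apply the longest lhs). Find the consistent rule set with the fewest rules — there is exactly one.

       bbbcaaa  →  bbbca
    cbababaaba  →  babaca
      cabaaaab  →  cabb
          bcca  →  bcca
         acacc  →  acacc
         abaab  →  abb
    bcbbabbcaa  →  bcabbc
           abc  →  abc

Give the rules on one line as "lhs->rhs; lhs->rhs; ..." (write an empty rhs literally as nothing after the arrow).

  | bbbcaaa => bbbca
  | cbababaaba => bababaaba => bababba => babaca
  | cabaaaab => cabaab => cabb
  | bcca

aa->; bba->ca; cb->b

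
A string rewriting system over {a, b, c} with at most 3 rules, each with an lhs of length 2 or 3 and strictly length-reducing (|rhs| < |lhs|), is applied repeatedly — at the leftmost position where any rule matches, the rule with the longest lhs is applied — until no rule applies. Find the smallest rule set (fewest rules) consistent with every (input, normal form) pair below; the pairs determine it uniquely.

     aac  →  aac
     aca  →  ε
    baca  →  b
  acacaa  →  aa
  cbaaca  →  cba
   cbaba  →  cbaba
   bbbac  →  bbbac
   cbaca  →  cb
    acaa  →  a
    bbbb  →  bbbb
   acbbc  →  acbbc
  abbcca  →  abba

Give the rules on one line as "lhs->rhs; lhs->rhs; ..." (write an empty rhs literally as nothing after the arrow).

aca->; ca->a

  | aac
  | aca => ε
  | baca => b
  | acacaa => caa => aa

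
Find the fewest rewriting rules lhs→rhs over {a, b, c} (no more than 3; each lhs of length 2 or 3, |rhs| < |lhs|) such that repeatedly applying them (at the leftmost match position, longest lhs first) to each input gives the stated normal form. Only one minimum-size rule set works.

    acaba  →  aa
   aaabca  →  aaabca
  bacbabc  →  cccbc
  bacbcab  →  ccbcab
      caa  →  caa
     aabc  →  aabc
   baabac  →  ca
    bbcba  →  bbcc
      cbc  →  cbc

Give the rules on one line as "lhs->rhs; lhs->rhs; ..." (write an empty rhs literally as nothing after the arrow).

ac->a; ba->c

  | acaba => aaba => aac => aa
  | aaabca
  | bacbabc => ccbabc => cccbc
  | bacbcab => ccbcab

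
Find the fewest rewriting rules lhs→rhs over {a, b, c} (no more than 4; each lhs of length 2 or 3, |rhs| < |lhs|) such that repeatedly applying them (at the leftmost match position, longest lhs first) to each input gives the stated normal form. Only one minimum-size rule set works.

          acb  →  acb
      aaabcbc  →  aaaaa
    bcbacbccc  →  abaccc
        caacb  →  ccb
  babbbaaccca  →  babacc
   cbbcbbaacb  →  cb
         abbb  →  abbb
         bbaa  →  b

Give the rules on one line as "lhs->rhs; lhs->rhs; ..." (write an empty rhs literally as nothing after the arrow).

  | acb
  | aaabcbc => aaaabc => aaaaa
  | bcbacbccc => abacbccc => abacacc => abaccc
  | caacb => cacb => ccb

baa->; bc->a; ca->c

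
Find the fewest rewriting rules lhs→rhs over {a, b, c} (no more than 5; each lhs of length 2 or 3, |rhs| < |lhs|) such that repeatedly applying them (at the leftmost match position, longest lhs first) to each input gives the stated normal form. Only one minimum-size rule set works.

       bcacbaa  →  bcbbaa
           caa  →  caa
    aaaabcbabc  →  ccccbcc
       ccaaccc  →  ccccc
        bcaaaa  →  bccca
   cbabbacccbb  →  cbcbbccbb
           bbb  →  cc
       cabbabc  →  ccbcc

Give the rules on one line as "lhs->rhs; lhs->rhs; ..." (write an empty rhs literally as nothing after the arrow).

aaa->cc; ab->c; ac->b; bbb->cc

  | bcacbaa => bcbbaa
  | caa
  | aaaabcbabc => ccabcbabc => ccccbabc => ccccbcc
  | ccaaccc => ccabcc => ccccc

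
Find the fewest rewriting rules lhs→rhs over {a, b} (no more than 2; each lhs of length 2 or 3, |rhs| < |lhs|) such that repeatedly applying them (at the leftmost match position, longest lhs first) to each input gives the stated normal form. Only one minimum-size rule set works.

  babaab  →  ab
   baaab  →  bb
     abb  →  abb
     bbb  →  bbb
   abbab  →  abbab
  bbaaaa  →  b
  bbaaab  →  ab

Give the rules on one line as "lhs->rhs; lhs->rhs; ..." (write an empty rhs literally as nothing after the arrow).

aa->b; baa->a

  | babaab => baab => ab
  | baaab => aab => bb
  | abb
  | bbb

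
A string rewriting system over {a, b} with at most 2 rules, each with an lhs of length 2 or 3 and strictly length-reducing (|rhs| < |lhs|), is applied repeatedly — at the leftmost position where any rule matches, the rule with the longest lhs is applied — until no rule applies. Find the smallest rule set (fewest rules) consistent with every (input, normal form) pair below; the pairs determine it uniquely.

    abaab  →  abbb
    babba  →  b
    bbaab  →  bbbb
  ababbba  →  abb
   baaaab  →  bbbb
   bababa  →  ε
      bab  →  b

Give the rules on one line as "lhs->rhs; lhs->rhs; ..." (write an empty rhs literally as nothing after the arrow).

ba->; baa->bb

  | abaab => abbb
  | babba => bba => b
  | bbaab => bbbb
  | ababbba => abbba => abb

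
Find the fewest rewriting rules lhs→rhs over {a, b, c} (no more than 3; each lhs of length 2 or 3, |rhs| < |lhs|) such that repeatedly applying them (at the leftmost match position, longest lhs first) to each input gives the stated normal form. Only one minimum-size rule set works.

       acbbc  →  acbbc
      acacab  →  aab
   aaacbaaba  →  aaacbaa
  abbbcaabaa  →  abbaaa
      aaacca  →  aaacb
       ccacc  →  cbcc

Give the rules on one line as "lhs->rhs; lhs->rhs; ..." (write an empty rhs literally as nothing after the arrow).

aba->a; bca->a; ca->b

  | acbbc
  | acacab => abcab => aab
  | aaacbaaba => aaacbaa
  | abbbcaabaa => abbaabaa => abbaaa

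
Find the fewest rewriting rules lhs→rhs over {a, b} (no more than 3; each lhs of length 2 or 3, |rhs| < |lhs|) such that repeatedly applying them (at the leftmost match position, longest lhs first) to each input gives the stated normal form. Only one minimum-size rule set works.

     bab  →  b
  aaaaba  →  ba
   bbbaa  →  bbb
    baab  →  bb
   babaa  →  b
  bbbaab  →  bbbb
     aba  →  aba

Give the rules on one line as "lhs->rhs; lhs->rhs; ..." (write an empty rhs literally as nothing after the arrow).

aa->; bab->b

  | bab => b
  | aaaaba => aaba => ba
  | bbbaa => bbb
  | baab => bb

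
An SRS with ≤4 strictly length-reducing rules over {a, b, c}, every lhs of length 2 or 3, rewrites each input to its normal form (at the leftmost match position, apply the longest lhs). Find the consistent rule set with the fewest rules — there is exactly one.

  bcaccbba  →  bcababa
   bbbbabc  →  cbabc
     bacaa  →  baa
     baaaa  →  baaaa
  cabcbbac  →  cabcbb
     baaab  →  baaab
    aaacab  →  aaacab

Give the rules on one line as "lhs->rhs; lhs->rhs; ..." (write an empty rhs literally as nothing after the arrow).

bac->b; bbb->c; ccb->ba

  | bcaccbba => bcababa
  | bbbbabc => cbabc
  | bacaa => baa
  | baaaa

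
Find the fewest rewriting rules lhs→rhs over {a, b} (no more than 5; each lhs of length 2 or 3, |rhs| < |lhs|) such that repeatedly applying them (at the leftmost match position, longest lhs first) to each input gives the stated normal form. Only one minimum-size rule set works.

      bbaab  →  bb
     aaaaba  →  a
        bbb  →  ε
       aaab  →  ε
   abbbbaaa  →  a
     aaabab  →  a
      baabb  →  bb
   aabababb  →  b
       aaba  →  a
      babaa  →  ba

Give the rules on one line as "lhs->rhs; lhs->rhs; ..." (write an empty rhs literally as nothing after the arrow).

aa->a; aab->; ab->a; bbb->

  | bbaab => bb
  | aaaaba => aaaba => aaba => a
  | bbb => ε
  | aaab => aab => ε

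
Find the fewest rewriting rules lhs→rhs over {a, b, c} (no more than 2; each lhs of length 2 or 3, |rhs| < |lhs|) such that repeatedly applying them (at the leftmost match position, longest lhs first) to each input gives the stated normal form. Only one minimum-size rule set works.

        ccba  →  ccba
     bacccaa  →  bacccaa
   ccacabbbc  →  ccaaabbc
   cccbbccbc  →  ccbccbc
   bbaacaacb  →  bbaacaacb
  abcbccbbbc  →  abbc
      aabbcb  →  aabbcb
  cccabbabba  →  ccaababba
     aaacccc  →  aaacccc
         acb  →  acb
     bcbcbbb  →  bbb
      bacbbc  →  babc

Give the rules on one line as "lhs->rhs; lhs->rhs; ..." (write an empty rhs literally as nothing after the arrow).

cab->aa; cbb->b

  | ccba
  | bacccaa
  | ccacabbbc => ccaaabbc
  | cccbbccbc => ccbccbc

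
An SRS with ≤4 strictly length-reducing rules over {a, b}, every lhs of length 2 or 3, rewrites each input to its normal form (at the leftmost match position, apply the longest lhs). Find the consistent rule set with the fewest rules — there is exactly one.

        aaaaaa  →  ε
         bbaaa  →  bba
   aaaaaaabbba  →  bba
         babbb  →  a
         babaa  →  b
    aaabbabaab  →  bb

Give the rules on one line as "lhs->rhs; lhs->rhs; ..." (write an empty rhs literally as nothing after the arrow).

  | aaaaaa => aaaa => aa => ε
  | bbaaa => bba
  | aaaaaaabbba => aaaaabbba => aaabbba => abbba => bba
  | babbb => bbb => a

aa->; ab->; bbb->a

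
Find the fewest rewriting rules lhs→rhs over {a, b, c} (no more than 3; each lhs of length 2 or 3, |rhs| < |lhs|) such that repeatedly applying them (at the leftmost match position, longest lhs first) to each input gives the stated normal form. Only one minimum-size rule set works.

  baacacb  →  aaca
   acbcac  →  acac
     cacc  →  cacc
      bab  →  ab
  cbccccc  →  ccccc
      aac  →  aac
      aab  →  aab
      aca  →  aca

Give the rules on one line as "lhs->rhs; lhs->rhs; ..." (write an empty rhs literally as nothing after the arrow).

  | baacacb => aacacb => aaca
  | acbcac => acac
  | cacc
  | bab => ab

ba->a; cb->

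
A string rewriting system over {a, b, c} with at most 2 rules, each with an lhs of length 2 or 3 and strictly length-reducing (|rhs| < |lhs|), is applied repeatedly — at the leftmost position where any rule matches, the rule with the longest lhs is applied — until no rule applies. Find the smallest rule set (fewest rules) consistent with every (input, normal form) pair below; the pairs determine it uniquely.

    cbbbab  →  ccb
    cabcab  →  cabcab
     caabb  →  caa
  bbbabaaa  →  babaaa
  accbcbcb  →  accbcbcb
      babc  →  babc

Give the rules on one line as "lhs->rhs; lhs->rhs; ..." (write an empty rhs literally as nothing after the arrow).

bb->; cba->cc

  | cbbbab => cbab => ccb
  | cabcab
  | caabb => caa
  | bbbabaaa => babaaa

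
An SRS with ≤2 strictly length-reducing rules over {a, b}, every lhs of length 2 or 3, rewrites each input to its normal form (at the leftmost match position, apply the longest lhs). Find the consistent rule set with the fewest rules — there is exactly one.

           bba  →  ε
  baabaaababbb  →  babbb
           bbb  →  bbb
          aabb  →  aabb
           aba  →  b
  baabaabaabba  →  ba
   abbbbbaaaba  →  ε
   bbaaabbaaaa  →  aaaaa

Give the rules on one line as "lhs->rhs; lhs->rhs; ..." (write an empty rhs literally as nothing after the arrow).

  | bba => ε
  | baabaaababbb => babaababbb => bbababbb => babbb
  | bbb
  | aabb

aba->b; bba->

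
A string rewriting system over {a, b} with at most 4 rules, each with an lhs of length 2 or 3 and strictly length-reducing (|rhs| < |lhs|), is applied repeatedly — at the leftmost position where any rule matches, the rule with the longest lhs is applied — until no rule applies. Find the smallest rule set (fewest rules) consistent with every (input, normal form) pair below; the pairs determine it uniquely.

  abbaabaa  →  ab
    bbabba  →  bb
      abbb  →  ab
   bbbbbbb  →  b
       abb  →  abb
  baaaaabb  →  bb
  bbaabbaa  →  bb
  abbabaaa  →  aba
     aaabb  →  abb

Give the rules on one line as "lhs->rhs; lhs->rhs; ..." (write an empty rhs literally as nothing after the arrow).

  | abbaabaa => abbabaa => abbbaa => abaa => ab
  | bbabba => bbbba => bba => bb
  | abbb => ab
  | bbbbbbb => bbbbb => bbb => b

aa->; bab->b; bba->bb; bbb->b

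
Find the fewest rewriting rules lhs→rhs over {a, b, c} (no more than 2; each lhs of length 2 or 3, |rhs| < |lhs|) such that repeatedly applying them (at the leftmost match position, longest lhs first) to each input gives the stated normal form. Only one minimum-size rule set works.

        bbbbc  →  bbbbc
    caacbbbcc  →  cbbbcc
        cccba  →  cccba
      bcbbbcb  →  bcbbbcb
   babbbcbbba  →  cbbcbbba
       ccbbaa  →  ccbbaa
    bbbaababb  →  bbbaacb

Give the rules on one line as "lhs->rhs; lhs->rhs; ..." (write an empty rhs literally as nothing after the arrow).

  | bbbbc
  | caacbbbcc => cbbbcc
  | cccba
  | bcbbbcb

bab->c; caa->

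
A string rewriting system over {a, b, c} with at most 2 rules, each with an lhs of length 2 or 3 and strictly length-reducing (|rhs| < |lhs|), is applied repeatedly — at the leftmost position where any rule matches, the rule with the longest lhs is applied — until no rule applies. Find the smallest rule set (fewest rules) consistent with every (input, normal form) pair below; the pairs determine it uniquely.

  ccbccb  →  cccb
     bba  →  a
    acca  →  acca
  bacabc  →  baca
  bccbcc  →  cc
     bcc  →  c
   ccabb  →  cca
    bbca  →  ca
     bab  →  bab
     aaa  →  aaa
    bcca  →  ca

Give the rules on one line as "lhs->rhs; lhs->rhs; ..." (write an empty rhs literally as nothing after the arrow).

  | ccbccb => cccb
  | bba => a
  | acca
  | bacabc => baca

bb->; bc->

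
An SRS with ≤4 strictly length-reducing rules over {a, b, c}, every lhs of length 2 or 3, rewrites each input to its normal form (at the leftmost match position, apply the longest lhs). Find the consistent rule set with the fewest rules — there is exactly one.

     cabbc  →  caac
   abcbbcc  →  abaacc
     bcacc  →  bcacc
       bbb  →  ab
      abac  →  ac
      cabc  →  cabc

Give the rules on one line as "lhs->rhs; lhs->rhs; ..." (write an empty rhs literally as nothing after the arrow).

bac->c; bb->a; cbb->aa

  | cabbc => caac
  | abcbbcc => abaacc
  | bcacc
  | bbb => ab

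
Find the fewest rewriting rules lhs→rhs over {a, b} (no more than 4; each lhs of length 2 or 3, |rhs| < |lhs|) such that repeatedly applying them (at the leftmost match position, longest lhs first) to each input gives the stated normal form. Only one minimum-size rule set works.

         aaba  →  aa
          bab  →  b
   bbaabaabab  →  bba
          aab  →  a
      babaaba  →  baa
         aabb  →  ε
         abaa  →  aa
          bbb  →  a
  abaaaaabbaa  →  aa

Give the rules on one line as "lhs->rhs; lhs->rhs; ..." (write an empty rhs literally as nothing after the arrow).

aaa->aa; ab->; bbb->a

  | aaba => aa
  | bab => b
  | bbaabaabab => bbaaabab => bbaabab => bbaab => bba
  | aab => a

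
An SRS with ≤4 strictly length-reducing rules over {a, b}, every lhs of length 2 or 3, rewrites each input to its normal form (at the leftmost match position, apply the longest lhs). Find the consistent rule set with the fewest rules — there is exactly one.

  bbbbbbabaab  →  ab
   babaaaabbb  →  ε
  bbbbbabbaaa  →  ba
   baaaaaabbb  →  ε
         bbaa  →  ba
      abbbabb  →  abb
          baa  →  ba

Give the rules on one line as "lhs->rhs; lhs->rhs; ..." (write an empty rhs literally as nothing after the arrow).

  | bbbbbbabaab => bbbabaab => abaab => abab => ab
  | babaaaabbb => baaaabbb => baaabbb => baabbb => babbb => bbb => ε
  | bbbbbabbaaa => bbabbaaa => babbaaa => bbaaa => baaa => baa => ba
  | baaaaaabbb => baaaaabbb => baaaabbb => baaabbb => baabbb => babbb => bbb => ε

aa->a; bab->b; bba->ba; bbb->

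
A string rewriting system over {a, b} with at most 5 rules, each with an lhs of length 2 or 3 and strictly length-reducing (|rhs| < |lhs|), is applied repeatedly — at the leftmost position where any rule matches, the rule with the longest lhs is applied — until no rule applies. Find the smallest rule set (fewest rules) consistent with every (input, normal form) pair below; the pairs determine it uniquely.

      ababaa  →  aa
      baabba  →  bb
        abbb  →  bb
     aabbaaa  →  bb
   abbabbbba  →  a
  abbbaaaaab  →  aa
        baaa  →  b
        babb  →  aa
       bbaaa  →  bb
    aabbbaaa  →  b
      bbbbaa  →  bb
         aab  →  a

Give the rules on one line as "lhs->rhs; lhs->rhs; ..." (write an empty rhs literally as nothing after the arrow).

aaa->bb; ab->; ba->b; bbb->aa

  | ababaa => abaa => aa
  | baabba => babba => bbba => aaa => bb
  | abbb => bb
  | aabbaaa => abaaa => aaa => bb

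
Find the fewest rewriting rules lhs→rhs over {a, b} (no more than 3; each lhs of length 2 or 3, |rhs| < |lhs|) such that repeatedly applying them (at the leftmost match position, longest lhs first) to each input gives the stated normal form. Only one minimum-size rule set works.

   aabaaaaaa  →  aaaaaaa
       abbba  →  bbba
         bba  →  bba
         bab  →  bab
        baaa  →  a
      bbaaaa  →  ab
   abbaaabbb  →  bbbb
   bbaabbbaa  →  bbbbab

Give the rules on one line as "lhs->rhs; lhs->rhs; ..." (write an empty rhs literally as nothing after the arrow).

aba->a; abb->bb; baa->ab

  | aabaaaaaa => aaaaaaa
  | abbba => bbba
  | bba
  | bab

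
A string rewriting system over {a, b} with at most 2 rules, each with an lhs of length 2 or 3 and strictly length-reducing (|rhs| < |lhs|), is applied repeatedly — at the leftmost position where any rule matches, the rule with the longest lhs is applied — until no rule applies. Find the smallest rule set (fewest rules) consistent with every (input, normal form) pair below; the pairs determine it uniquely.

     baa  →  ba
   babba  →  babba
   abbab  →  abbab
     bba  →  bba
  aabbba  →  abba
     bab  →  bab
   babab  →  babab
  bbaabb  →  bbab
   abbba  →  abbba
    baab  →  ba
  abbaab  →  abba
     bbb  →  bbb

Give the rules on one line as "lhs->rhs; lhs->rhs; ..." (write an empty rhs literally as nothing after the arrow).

  | baa => ba
  | babba
  | abbab
  | bba

aa->a; aab->a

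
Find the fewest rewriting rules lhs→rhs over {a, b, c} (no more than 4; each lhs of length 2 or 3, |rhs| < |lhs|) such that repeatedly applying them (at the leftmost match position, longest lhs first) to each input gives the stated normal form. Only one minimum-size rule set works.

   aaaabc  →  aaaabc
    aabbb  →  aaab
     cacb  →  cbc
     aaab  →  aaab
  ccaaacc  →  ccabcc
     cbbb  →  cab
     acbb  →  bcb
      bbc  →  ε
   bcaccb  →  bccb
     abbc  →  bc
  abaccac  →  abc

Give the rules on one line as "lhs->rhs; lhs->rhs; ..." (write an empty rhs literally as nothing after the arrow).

aac->bc; ac->; acb->bc; bb->a

  | aaaabc
  | aabbb => aaab
  | cacb => cbc
  | aaab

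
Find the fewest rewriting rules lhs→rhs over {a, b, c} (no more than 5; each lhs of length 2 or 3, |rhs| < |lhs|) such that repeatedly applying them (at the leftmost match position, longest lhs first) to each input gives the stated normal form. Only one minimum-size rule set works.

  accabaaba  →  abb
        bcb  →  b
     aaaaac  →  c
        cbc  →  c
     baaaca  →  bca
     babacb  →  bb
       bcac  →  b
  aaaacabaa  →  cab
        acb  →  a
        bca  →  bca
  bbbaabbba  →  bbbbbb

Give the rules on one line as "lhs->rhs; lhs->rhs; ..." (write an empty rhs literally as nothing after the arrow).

ac->c; ba->b; cb->a; cc->

  | accabaaba => ccabaaba => abaaba => ababa => abba => abb
  | bcb => ba => b
  | aaaaac => aaaac => aaac => aac => ac => c
  | cbc => ac => c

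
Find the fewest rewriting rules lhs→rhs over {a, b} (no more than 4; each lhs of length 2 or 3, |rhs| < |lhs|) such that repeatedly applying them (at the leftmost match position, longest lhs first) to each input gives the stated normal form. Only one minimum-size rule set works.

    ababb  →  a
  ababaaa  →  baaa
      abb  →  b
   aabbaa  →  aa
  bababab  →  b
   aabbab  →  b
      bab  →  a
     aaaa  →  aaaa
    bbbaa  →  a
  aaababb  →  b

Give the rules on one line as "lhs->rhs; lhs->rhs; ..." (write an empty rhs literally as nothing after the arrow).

  | ababb => bb => a
  | ababaaa => baaa
  | abb => ab => b
  | aabbaa => aabaa => aa

ab->b; aba->; abb->ab; bb->a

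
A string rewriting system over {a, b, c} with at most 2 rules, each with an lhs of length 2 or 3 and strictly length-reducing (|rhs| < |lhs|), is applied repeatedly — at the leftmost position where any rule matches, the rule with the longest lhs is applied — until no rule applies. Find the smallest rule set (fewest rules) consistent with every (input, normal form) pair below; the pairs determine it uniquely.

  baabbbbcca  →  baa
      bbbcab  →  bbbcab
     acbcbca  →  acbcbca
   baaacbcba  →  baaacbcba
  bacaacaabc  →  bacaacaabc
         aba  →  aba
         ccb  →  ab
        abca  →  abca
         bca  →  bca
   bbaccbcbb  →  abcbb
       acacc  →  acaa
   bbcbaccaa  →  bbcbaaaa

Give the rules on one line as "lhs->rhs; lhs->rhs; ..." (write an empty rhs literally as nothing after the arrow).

bba->; cc->a

  | baabbbbcca => baabbbbaa => baabba => baa
  | bbbcab
  | acbcbca
  | baaacbcba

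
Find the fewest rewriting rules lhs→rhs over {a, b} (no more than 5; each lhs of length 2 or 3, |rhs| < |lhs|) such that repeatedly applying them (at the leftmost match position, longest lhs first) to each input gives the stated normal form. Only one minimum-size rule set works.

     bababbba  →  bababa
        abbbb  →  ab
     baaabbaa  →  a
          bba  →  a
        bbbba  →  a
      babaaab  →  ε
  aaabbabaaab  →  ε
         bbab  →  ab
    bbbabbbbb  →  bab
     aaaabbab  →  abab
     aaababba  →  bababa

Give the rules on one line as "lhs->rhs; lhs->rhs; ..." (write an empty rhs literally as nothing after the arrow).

aa->b; abb->ab; baa->a; bb->

  | bababbba => bababba => bababa
  | abbbb => abbb => abb => ab
  | baaabbaa => aabbaa => bbbaa => baa => a
  | bba => a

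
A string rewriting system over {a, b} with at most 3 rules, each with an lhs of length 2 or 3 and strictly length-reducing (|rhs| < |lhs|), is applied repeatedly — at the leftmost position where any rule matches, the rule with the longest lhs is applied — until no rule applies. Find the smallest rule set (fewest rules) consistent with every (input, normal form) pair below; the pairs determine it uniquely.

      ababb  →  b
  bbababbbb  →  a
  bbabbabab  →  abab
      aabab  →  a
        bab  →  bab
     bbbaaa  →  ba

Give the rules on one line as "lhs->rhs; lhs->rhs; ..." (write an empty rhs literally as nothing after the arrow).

  | ababb => abaa => abb => aa => b
  | bbababbbb => aababbbb => bbabbbb => aabbbb => bbbbb => bb => a
  | bbabbabab => aabbabab => bbbabab => abab
  | aabab => bbab => aab => bb => a

aa->b; bb->a; bbb->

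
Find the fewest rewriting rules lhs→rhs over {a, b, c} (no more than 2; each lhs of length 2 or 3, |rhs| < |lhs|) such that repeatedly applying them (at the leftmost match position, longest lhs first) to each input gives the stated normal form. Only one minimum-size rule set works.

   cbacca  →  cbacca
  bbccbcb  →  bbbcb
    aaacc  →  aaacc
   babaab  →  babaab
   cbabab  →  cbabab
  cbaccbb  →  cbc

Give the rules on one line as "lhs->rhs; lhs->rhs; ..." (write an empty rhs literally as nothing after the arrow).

  | cbacca
  | bbccbcb => bbbcb
  | aaacc
  | babaab

abb->c; ccb->b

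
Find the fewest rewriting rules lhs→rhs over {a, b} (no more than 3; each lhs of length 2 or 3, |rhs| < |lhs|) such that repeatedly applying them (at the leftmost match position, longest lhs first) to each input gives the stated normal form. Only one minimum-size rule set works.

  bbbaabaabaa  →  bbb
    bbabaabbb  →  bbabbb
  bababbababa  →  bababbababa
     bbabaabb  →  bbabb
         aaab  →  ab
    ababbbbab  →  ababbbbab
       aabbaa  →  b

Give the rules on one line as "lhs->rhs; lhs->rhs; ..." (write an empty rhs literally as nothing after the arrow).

  | bbbaabaabaa => bbbaabaa => bbbaa => bbb
  | bbabaabbb => bbabbb
  | bababbababa
  | bbabaabb => bbabb

aa->; aab->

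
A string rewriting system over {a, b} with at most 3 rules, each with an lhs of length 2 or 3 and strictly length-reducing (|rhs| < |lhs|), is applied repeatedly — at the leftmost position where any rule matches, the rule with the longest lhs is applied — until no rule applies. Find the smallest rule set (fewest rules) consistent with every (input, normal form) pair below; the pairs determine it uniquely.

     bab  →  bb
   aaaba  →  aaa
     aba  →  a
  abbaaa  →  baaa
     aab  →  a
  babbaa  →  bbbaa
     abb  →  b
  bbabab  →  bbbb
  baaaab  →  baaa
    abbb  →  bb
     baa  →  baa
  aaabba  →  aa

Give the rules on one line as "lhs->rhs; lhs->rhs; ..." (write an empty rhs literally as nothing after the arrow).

ab->; bab->bb

  | bab => bb
  | aaaba => aaa
  | aba => a
  | abbaaa => baaa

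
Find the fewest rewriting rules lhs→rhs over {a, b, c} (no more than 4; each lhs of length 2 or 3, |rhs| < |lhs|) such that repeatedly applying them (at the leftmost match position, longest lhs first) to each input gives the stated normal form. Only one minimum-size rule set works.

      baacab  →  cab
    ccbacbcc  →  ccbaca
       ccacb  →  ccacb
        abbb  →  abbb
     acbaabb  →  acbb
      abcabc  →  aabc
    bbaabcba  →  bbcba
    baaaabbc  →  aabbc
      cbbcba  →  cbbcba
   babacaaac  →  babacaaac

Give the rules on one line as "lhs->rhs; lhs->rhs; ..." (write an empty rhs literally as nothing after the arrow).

  | baacab => cab
  | ccbacbcc => ccbaca
  | ccacb
  | abbb

baa->; bca->a; bcc->a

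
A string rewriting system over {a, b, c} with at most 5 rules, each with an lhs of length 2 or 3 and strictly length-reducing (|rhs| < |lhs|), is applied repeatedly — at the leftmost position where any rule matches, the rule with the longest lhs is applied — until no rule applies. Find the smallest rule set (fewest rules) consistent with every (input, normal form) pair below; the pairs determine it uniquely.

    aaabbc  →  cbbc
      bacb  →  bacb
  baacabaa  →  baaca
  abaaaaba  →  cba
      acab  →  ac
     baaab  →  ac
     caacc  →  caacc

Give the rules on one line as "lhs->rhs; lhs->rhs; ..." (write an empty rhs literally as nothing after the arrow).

aaa->c; ab->; aba->; bcb->ac

  | aaabbc => cbbc
  | bacb
  | baacabaa => baaca
  | abaaaaba => aaaba => cba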